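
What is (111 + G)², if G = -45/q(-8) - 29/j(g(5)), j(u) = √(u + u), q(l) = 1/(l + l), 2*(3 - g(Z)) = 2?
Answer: 2666689/4 ≈ 6.6667e+5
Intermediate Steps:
g(Z) = 2 (g(Z) = 3 - ½*2 = 3 - 1 = 2)
q(l) = 1/(2*l)
j(u) = √2*√u (j(u) = √(2*u) = √2*√u)
G = 1411/2 (G = -45/((½)/(-8)) - 29/(√2*√2) = -45/((½)*(-⅛)) - 29/2 = -45/(-1/16) - 29*½ = -45*(-16) - 29/2 = 720 - 29/2 = 1411/2 ≈ 705.50)
(111 + G)² = (111 + 1411/2)² = (1633/2)² = 2666689/4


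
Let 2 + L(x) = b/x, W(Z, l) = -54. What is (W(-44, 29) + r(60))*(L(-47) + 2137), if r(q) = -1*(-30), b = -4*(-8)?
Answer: -2407512/47 ≈ -51224.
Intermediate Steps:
b = 32
L(x) = -2 + 32/x
r(q) = 30
(W(-44, 29) + r(60))*(L(-47) + 2137) = (-54 + 30)*((-2 + 32/(-47)) + 2137) = -24*((-2 + 32*(-1/47)) + 2137) = -24*((-2 - 32/47) + 2137) = -24*(-126/47 + 2137) = -24*100313/47 = -2407512/47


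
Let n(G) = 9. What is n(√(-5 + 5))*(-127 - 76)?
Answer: -1827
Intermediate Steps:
n(√(-5 + 5))*(-127 - 76) = 9*(-127 - 76) = 9*(-203) = -1827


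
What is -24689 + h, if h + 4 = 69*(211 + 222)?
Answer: 5184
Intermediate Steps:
h = 29873 (h = -4 + 69*(211 + 222) = -4 + 69*433 = -4 + 29877 = 29873)
-24689 + h = -24689 + 29873 = 5184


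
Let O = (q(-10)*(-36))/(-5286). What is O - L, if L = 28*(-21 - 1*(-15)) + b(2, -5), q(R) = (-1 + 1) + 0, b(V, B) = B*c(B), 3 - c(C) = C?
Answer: 208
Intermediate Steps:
c(C) = 3 - C
b(V, B) = B*(3 - B)
q(R) = 0 (q(R) = 0 + 0 = 0)
L = -208 (L = 28*(-21 - 1*(-15)) - 5*(3 - 1*(-5)) = 28*(-21 + 15) - 5*(3 + 5) = 28*(-6) - 5*8 = -168 - 40 = -208)
O = 0 (O = (0*(-36))/(-5286) = 0*(-1/5286) = 0)
O - L = 0 - 1*(-208) = 0 + 208 = 208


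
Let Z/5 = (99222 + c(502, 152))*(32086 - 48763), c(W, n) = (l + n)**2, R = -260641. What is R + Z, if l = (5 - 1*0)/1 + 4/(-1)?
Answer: -10225846576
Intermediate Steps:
l = 1 (l = (5 + 0)*1 + 4*(-1) = 5*1 - 4 = 5 - 4 = 1)
c(W, n) = (1 + n)**2
Z = -10225585935 (Z = 5*((99222 + (1 + 152)**2)*(32086 - 48763)) = 5*((99222 + 153**2)*(-16677)) = 5*((99222 + 23409)*(-16677)) = 5*(122631*(-16677)) = 5*(-2045117187) = -10225585935)
R + Z = -260641 - 10225585935 = -10225846576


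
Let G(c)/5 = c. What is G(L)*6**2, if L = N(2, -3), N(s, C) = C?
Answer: -540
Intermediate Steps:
L = -3
G(c) = 5*c
G(L)*6**2 = (5*(-3))*6**2 = -15*36 = -540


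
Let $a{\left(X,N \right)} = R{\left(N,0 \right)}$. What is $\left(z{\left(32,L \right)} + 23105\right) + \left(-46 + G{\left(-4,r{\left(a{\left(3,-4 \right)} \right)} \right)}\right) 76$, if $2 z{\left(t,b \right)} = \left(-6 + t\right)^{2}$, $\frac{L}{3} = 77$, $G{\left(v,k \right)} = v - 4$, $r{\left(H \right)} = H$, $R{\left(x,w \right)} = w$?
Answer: $19339$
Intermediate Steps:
$a{\left(X,N \right)} = 0$
$G{\left(v,k \right)} = -4 + v$ ($G{\left(v,k \right)} = v - 4 = -4 + v$)
$L = 231$ ($L = 3 \cdot 77 = 231$)
$z{\left(t,b \right)} = \frac{\left(-6 + t\right)^{2}}{2}$
$\left(z{\left(32,L \right)} + 23105\right) + \left(-46 + G{\left(-4,r{\left(a{\left(3,-4 \right)} \right)} \right)}\right) 76 = \left(\frac{\left(-6 + 32\right)^{2}}{2} + 23105\right) + \left(-46 - 8\right) 76 = \left(\frac{26^{2}}{2} + 23105\right) + \left(-46 - 8\right) 76 = \left(\frac{1}{2} \cdot 676 + 23105\right) - 4104 = \left(338 + 23105\right) - 4104 = 23443 - 4104 = 19339$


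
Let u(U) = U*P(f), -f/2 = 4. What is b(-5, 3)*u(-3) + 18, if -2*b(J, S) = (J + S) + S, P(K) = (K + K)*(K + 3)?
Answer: 138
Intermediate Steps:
f = -8 (f = -2*4 = -8)
P(K) = 2*K*(3 + K) (P(K) = (2*K)*(3 + K) = 2*K*(3 + K))
b(J, S) = -S - J/2 (b(J, S) = -((J + S) + S)/2 = -(J + 2*S)/2 = -S - J/2)
u(U) = 80*U (u(U) = U*(2*(-8)*(3 - 8)) = U*(2*(-8)*(-5)) = U*80 = 80*U)
b(-5, 3)*u(-3) + 18 = (-1*3 - 1/2*(-5))*(80*(-3)) + 18 = (-3 + 5/2)*(-240) + 18 = -1/2*(-240) + 18 = 120 + 18 = 138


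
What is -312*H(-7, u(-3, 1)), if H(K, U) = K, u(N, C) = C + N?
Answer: 2184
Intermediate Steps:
-312*H(-7, u(-3, 1)) = -312*(-7) = 2184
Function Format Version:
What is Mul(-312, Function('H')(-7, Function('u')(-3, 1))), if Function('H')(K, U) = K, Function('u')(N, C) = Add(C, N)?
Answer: 2184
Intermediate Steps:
Mul(-312, Function('H')(-7, Function('u')(-3, 1))) = Mul(-312, -7) = 2184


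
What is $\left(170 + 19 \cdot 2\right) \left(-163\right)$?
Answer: $-33904$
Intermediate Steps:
$\left(170 + 19 \cdot 2\right) \left(-163\right) = \left(170 + 38\right) \left(-163\right) = 208 \left(-163\right) = -33904$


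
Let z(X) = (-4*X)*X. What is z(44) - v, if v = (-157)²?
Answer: -32393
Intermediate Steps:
z(X) = -4*X²
v = 24649
z(44) - v = -4*44² - 1*24649 = -4*1936 - 24649 = -7744 - 24649 = -32393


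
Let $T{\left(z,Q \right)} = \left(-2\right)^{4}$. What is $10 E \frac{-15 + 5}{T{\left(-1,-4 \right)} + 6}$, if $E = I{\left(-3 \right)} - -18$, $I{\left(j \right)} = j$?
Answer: $- \frac{750}{11} \approx -68.182$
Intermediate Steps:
$T{\left(z,Q \right)} = 16$
$E = 15$ ($E = -3 - -18 = -3 + 18 = 15$)
$10 E \frac{-15 + 5}{T{\left(-1,-4 \right)} + 6} = 10 \cdot 15 \frac{-15 + 5}{16 + 6} = 150 \left(- \frac{10}{22}\right) = 150 \left(\left(-10\right) \frac{1}{22}\right) = 150 \left(- \frac{5}{11}\right) = - \frac{750}{11}$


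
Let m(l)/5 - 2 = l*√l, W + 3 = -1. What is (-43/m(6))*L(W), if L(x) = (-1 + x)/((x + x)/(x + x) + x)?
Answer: 43/318 - 43*√6/106 ≈ -0.85844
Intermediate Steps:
W = -4 (W = -3 - 1 = -4)
m(l) = 10 + 5*l^(3/2) (m(l) = 10 + 5*(l*√l) = 10 + 5*l^(3/2))
L(x) = (-1 + x)/(1 + x) (L(x) = (-1 + x)/((2*x)/((2*x)) + x) = (-1 + x)/((2*x)*(1/(2*x)) + x) = (-1 + x)/(1 + x))
(-43/m(6))*L(W) = (-43/(10 + 5*6^(3/2)))*((-1 - 4)/(1 - 4)) = (-43/(10 + 5*(6*√6)))*(-5/(-3)) = (-43/(10 + 30*√6))*(-⅓*(-5)) = -43/(10 + 30*√6)*(5/3) = -215/(3*(10 + 30*√6))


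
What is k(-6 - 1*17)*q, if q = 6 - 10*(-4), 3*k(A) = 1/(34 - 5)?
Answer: 46/87 ≈ 0.52874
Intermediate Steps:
k(A) = 1/87 (k(A) = 1/(3*(34 - 5)) = (⅓)/29 = (⅓)*(1/29) = 1/87)
q = 46 (q = 6 + 40 = 46)
k(-6 - 1*17)*q = (1/87)*46 = 46/87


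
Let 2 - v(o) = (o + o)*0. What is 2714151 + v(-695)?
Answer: 2714153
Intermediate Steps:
v(o) = 2 (v(o) = 2 - (o + o)*0 = 2 - 2*o*0 = 2 - 1*0 = 2 + 0 = 2)
2714151 + v(-695) = 2714151 + 2 = 2714153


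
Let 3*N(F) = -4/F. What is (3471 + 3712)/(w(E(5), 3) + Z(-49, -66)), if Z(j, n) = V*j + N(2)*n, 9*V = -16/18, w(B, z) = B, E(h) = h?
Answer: 581823/4361 ≈ 133.42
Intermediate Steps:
V = -8/81 (V = (-16/18)/9 = (-16*1/18)/9 = (⅑)*(-8/9) = -8/81 ≈ -0.098765)
N(F) = -4/(3*F) (N(F) = (-4/F)/3 = -4/(3*F))
Z(j, n) = -8*j/81 - 2*n/3 (Z(j, n) = -8*j/81 + (-4/3/2)*n = -8*j/81 + (-4/3*½)*n = -8*j/81 - 2*n/3)
(3471 + 3712)/(w(E(5), 3) + Z(-49, -66)) = (3471 + 3712)/(5 + (-8/81*(-49) - ⅔*(-66))) = 7183/(5 + (392/81 + 44)) = 7183/(5 + 3956/81) = 7183/(4361/81) = 7183*(81/4361) = 581823/4361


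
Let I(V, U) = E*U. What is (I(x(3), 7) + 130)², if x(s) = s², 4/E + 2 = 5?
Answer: 174724/9 ≈ 19414.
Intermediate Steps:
E = 4/3 (E = 4/(-2 + 5) = 4/3 ≈ 1.3333)
I(V, U) = 4*U/3
(I(x(3), 7) + 130)² = ((4/3)*7 + 130)² = (28/3 + 130)² = (418/3)² = 174724/9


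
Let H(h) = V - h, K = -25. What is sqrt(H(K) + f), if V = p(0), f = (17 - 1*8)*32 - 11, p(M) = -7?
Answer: sqrt(295) ≈ 17.176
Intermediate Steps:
f = 277 (f = (17 - 8)*32 - 11 = 9*32 - 11 = 288 - 11 = 277)
V = -7
H(h) = -7 - h
sqrt(H(K) + f) = sqrt((-7 - 1*(-25)) + 277) = sqrt((-7 + 25) + 277) = sqrt(18 + 277) = sqrt(295)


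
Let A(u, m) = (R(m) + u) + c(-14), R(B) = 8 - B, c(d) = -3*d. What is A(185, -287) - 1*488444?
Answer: -487922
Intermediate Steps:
A(u, m) = 50 + u - m (A(u, m) = ((8 - m) + u) - 3*(-14) = (8 + u - m) + 42 = 50 + u - m)
A(185, -287) - 1*488444 = (50 + 185 - 1*(-287)) - 1*488444 = (50 + 185 + 287) - 488444 = 522 - 488444 = -487922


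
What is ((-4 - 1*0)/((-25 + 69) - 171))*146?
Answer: 584/127 ≈ 4.5984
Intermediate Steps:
((-4 - 1*0)/((-25 + 69) - 171))*146 = ((-4 + 0)/(44 - 171))*146 = (-4/(-127))*146 = -1/127*(-4)*146 = (4/127)*146 = 584/127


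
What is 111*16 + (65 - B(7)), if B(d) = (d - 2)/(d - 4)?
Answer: 5518/3 ≈ 1839.3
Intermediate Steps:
B(d) = (-2 + d)/(-4 + d)
111*16 + (65 - B(7)) = 111*16 + (65 - (-2 + 7)/(-4 + 7)) = 1776 + (65 - 5/3) = 1776 + 190/3 = 5518/3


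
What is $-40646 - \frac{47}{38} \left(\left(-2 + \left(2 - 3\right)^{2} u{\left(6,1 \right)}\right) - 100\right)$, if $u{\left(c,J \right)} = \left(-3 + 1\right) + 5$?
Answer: $- \frac{1539895}{38} \approx -40524.0$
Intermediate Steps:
$u{\left(c,J \right)} = 3$ ($u{\left(c,J \right)} = -2 + 5 = 3$)
$-40646 - \frac{47}{38} \left(\left(-2 + \left(2 - 3\right)^{2} u{\left(6,1 \right)}\right) - 100\right) = -40646 - \frac{47}{38} \left(\left(-2 + \left(2 - 3\right)^{2} \cdot 3\right) - 100\right) = -40646 - 47 \cdot \frac{1}{38} \left(\left(-2 + \left(-1\right)^{2} \cdot 3\right) - 100\right) = -40646 - \frac{47 \left(\left(-2 + 1 \cdot 3\right) - 100\right)}{38} = -40646 - \frac{47 \left(\left(-2 + 3\right) - 100\right)}{38} = -40646 - \frac{47 \left(1 - 100\right)}{38} = -40646 - \frac{47}{38} \left(-99\right) = -40646 - - \frac{4653}{38} = -40646 + \frac{4653}{38} = - \frac{1539895}{38}$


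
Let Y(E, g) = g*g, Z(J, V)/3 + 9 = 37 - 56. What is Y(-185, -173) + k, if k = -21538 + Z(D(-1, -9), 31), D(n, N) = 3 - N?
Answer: 8307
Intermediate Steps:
Z(J, V) = -84 (Z(J, V) = -27 + 3*(37 - 56) = -27 + 3*(-19) = -27 - 57 = -84)
Y(E, g) = g²
k = -21622 (k = -21538 - 84 = -21622)
Y(-185, -173) + k = (-173)² - 21622 = 29929 - 21622 = 8307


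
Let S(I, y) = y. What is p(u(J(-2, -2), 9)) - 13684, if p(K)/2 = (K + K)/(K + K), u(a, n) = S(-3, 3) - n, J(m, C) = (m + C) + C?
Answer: -13682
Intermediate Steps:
J(m, C) = m + 2*C (J(m, C) = (C + m) + C = m + 2*C)
u(a, n) = 3 - n
p(K) = 2 (p(K) = 2*((K + K)/(K + K)) = 2*((2*K)/((2*K))) = 2*((2*K)*(1/(2*K))) = 2*1 = 2)
p(u(J(-2, -2), 9)) - 13684 = 2 - 13684 = -13682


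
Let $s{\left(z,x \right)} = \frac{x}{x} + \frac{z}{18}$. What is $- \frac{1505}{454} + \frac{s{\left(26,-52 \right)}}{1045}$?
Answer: $- \frac{1285867}{388170} \approx -3.3126$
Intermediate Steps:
$s{\left(z,x \right)} = 1 + \frac{z}{18}$ ($s{\left(z,x \right)} = 1 + z \frac{1}{18} = 1 + \frac{z}{18}$)
$- \frac{1505}{454} + \frac{s{\left(26,-52 \right)}}{1045} = - \frac{1505}{454} + \frac{1 + \frac{1}{18} \cdot 26}{1045} = \left(-1505\right) \frac{1}{454} + \left(1 + \frac{13}{9}\right) \frac{1}{1045} = - \frac{1505}{454} + \frac{22}{9} \cdot \frac{1}{1045} = - \frac{1505}{454} + \frac{2}{855} = - \frac{1285867}{388170}$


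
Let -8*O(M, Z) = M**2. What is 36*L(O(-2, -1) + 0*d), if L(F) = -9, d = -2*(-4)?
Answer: -324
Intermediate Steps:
d = 8
O(M, Z) = -M**2/8
36*L(O(-2, -1) + 0*d) = 36*(-9) = -324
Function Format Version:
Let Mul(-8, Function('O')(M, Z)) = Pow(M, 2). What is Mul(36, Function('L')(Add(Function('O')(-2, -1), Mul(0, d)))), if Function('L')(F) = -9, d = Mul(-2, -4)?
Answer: -324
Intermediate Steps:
d = 8
Function('O')(M, Z) = Mul(Rational(-1, 8), Pow(M, 2))
Mul(36, Function('L')(Add(Function('O')(-2, -1), Mul(0, d)))) = Mul(36, -9) = -324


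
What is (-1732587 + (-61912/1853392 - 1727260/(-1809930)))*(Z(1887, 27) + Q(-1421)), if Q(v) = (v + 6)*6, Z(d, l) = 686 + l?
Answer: 564996809388244982749/41931372282 ≈ 1.3474e+10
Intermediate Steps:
Q(v) = 36 + 6*v (Q(v) = (6 + v)*6 = 36 + 6*v)
(-1732587 + (-61912/1853392 - 1727260/(-1809930)))*(Z(1887, 27) + Q(-1421)) = (-1732587 + (-61912/1853392 - 1727260/(-1809930)))*((686 + 27) + (36 + 6*(-1421))) = (-1732587 + (-61912*1/1853392 - 1727260*(-1/1809930)))*(713 + (36 - 8526)) = (-1732587 + (-7739/231674 + 172726/180993))*(713 - 8490) = (-1732587 + 38615418497/41931372282)*(-7777) = -72649711892535037/41931372282*(-7777) = 564996809388244982749/41931372282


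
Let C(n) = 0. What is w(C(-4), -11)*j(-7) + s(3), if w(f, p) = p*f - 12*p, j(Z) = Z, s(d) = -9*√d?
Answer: -924 - 9*√3 ≈ -939.59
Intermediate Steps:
w(f, p) = -12*p + f*p (w(f, p) = f*p - 12*p = -12*p + f*p)
w(C(-4), -11)*j(-7) + s(3) = -11*(-12 + 0)*(-7) - 9*√3 = -11*(-12)*(-7) - 9*√3 = 132*(-7) - 9*√3 = -924 - 9*√3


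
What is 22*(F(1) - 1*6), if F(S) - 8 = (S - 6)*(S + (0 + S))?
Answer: -176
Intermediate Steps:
F(S) = 8 + 2*S*(-6 + S) (F(S) = 8 + (S - 6)*(S + (0 + S)) = 8 + (-6 + S)*(S + S) = 8 + (-6 + S)*(2*S) = 8 + 2*S*(-6 + S))
22*(F(1) - 1*6) = 22*((8 - 12*1 + 2*1**2) - 1*6) = 22*((8 - 12 + 2*1) - 6) = 22*((8 - 12 + 2) - 6) = 22*(-2 - 6) = 22*(-8) = -176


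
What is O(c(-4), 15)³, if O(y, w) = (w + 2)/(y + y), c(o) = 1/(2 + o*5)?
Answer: -3581577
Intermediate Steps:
c(o) = 1/(2 + 5*o)
O(y, w) = (2 + w)/(2*y) (O(y, w) = (2 + w)/((2*y)) = (2 + w)*(1/(2*y)) = (2 + w)/(2*y))
O(c(-4), 15)³ = ((2 + 15)/(2*(1/(2 + 5*(-4)))))³ = ((½)*17/1/(2 - 20))³ = ((½)*17/1/(-18))³ = ((½)*17/(-1/18))³ = ((½)*(-18)*17)³ = (-153)³ = -3581577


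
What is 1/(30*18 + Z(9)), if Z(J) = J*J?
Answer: 1/621 ≈ 0.0016103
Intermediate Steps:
Z(J) = J²
1/(30*18 + Z(9)) = 1/(30*18 + 9²) = 1/(540 + 81) = 1/621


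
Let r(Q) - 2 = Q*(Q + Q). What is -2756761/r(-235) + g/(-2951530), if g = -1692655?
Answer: -794970566427/32600239156 ≈ -24.385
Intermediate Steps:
r(Q) = 2 + 2*Q² (r(Q) = 2 + Q*(Q + Q) = 2 + Q*(2*Q) = 2 + 2*Q²)
-2756761/r(-235) + g/(-2951530) = -2756761/(2 + 2*(-235)²) - 1692655/(-2951530) = -2756761/(2 + 2*55225) - 1692655*(-1/2951530) = -2756761/(2 + 110450) + 338531/590306 = -2756761/110452 + 338531/590306 = -794970566427/32600239156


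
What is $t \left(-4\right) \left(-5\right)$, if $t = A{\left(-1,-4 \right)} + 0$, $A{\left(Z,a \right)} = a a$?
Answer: $320$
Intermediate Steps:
$A{\left(Z,a \right)} = a^{2}$
$t = 16$ ($t = \left(-4\right)^{2} + 0 = 16 + 0 = 16$)
$t \left(-4\right) \left(-5\right) = 16 \left(-4\right) \left(-5\right) = \left(-64\right) \left(-5\right) = 320$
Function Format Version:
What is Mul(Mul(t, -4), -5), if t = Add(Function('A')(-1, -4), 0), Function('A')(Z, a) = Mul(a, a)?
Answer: 320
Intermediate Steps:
Function('A')(Z, a) = Pow(a, 2)
t = 16 (t = Add(Pow(-4, 2), 0) = Add(16, 0) = 16)
Mul(Mul(t, -4), -5) = Mul(Mul(16, -4), -5) = Mul(-64, -5) = 320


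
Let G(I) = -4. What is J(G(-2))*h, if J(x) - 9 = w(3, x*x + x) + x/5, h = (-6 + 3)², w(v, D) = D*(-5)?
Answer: -2331/5 ≈ -466.20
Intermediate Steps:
w(v, D) = -5*D
h = 9 (h = (-3)² = 9)
J(x) = 9 - 5*x² - 24*x/5 (J(x) = 9 + (-5*(x*x + x) + x/5) = 9 + (-5*(x² + x) + x*(⅕)) = 9 + (-5*(x + x²) + x/5) = 9 + ((-5*x - 5*x²) + x/5) = 9 + (-5*x² - 24*x/5) = 9 - 5*x² - 24*x/5)
J(G(-2))*h = (9 + (⅕)*(-4) - 5*(-4)*(1 - 4))*9 = (9 - ⅘ - 5*(-4)*(-3))*9 = (9 - ⅘ - 60)*9 = -259/5*9 = -2331/5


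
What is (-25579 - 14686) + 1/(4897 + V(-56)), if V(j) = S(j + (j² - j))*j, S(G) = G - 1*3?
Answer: -6867236016/170551 ≈ -40265.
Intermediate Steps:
S(G) = -3 + G (S(G) = G - 3 = -3 + G)
V(j) = j*(-3 + j²) (V(j) = (-3 + (j + (j² - j)))*j = (-3 + j²)*j = j*(-3 + j²))
(-25579 - 14686) + 1/(4897 + V(-56)) = (-25579 - 14686) + 1/(4897 - 56*(-3 + (-56)²)) = -40265 + 1/(4897 - 56*(-3 + 3136)) = -40265 + 1/(4897 - 56*3133) = -40265 + 1/(4897 - 175448) = -40265 + 1/(-170551) = -40265 - 1/170551 = -6867236016/170551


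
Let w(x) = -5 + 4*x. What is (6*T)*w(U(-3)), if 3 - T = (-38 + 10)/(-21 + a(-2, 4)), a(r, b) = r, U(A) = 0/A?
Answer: -1230/23 ≈ -53.478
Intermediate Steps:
U(A) = 0
T = 41/23 (T = 3 - (-38 + 10)/(-21 - 2) = 3 - (-28)/(-23) = 3 - (-28)*(-1)/23 = 3 - 1*28/23 = 3 - 28/23 = 41/23 ≈ 1.7826)
(6*T)*w(U(-3)) = (6*(41/23))*(-5 + 4*0) = 246*(-5 + 0)/23 = (246/23)*(-5) = -1230/23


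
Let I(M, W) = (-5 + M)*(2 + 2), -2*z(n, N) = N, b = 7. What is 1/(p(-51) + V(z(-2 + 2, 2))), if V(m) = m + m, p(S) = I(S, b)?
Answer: -1/226 ≈ -0.0044248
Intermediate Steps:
z(n, N) = -N/2
I(M, W) = -20 + 4*M (I(M, W) = (-5 + M)*4 = -20 + 4*M)
p(S) = -20 + 4*S
V(m) = 2*m
1/(p(-51) + V(z(-2 + 2, 2))) = 1/((-20 + 4*(-51)) + 2*(-½*2)) = 1/((-20 - 204) + 2*(-1)) = 1/(-224 - 2) = 1/(-226) = -1/226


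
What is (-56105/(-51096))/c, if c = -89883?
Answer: -56105/4592661768 ≈ -1.2216e-5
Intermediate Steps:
(-56105/(-51096))/c = -56105/(-51096)/(-89883) = -56105*(-1/51096)*(-1/89883) = (56105/51096)*(-1/89883) = -56105/4592661768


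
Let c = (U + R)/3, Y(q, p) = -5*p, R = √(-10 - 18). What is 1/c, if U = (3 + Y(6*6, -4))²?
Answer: 1587/279869 - 6*I*√7/279869 ≈ 0.0056705 - 5.6721e-5*I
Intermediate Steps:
R = 2*I*√7 (R = √(-28) = 2*I*√7 ≈ 5.2915*I)
U = 529 (U = (3 - 5*(-4))² = (3 + 20)² = 23² = 529)
c = 529/3 + 2*I*√7/3 (c = (529 + 2*I*√7)/3 = (529 + 2*I*√7)*(⅓) = 529/3 + 2*I*√7/3 ≈ 176.33 + 1.7638*I)
1/c = 1/(529/3 + 2*I*√7/3)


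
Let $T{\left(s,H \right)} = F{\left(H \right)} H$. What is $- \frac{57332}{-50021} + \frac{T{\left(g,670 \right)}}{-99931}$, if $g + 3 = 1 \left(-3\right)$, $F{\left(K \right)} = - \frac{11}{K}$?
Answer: $\frac{5729794323}{4998648551} \approx 1.1463$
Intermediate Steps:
$g = -6$ ($g = -3 + 1 \left(-3\right) = -3 - 3 = -6$)
$T{\left(s,H \right)} = -11$ ($T{\left(s,H \right)} = - \frac{11}{H} H = -11$)
$- \frac{57332}{-50021} + \frac{T{\left(g,670 \right)}}{-99931} = - \frac{57332}{-50021} - \frac{11}{-99931} = \left(-57332\right) \left(- \frac{1}{50021}\right) - - \frac{11}{99931} = \frac{57332}{50021} + \frac{11}{99931} = \frac{5729794323}{4998648551}$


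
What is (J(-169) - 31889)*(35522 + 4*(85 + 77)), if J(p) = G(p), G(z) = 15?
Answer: -1152882580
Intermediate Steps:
J(p) = 15
(J(-169) - 31889)*(35522 + 4*(85 + 77)) = (15 - 31889)*(35522 + 4*(85 + 77)) = -31874*(35522 + 4*162) = -31874*(35522 + 648) = -31874*36170 = -1152882580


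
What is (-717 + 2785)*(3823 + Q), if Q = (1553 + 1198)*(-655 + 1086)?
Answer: 2459894272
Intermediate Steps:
Q = 1185681 (Q = 2751*431 = 1185681)
(-717 + 2785)*(3823 + Q) = (-717 + 2785)*(3823 + 1185681) = 2068*1189504 = 2459894272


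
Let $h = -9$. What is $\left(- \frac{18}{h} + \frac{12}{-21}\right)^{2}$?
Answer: $\frac{100}{49} \approx 2.0408$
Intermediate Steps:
$\left(- \frac{18}{h} + \frac{12}{-21}\right)^{2} = \left(- \frac{18}{-9} + \frac{12}{-21}\right)^{2} = \left(\left(-18\right) \left(- \frac{1}{9}\right) + 12 \left(- \frac{1}{21}\right)\right)^{2} = \left(2 - \frac{4}{7}\right)^{2} = \left(\frac{10}{7}\right)^{2} = \frac{100}{49}$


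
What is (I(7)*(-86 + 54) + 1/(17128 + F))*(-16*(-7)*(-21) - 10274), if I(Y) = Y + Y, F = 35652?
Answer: 149273656407/26390 ≈ 5.6564e+6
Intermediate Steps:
I(Y) = 2*Y
(I(7)*(-86 + 54) + 1/(17128 + F))*(-16*(-7)*(-21) - 10274) = ((2*7)*(-86 + 54) + 1/(17128 + 35652))*(-16*(-7)*(-21) - 10274) = (14*(-32) + 1/52780)*(112*(-21) - 10274) = (-448 + 1/52780)*(-2352 - 10274) = -23645439/52780*(-12626) = 149273656407/26390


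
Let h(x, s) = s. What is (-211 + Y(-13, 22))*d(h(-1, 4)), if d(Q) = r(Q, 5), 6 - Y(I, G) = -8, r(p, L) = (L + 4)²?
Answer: -15957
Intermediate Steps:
r(p, L) = (4 + L)²
Y(I, G) = 14 (Y(I, G) = 6 - 1*(-8) = 6 + 8 = 14)
d(Q) = 81 (d(Q) = (4 + 5)² = 9² = 81)
(-211 + Y(-13, 22))*d(h(-1, 4)) = (-211 + 14)*81 = -197*81 = -15957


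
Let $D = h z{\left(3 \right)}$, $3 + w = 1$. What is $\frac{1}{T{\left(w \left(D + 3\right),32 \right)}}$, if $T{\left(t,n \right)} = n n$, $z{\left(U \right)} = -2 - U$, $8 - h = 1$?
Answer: $\frac{1}{1024} \approx 0.00097656$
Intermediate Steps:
$w = -2$ ($w = -3 + 1 = -2$)
$h = 7$ ($h = 8 - 1 = 7$)
$D = -35$ ($D = 7 \left(-2 - 3\right) = 7 \left(-5\right) = -35$)
$T{\left(t,n \right)} = n^{2}$
$\frac{1}{T{\left(w \left(D + 3\right),32 \right)}} = \frac{1}{32^{2}} = \frac{1}{1024}$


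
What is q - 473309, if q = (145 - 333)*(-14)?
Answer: -470677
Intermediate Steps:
q = 2632 (q = -188*(-14) = 2632)
q - 473309 = 2632 - 473309 = -470677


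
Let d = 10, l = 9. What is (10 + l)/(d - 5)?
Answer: 19/5 ≈ 3.8000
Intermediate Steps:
(10 + l)/(d - 5) = (10 + 9)/(10 - 5) = 19/5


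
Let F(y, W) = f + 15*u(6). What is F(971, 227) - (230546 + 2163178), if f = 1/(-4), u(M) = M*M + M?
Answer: -9572377/4 ≈ -2.3931e+6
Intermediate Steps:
u(M) = M + M² (u(M) = M² + M = M + M²)
f = -¼ ≈ -0.25000
F(y, W) = 2519/4 (F(y, W) = -¼ + 15*(6*(1 + 6)) = -¼ + 15*(6*7) = -¼ + 15*42 = -¼ + 630 = 2519/4)
F(971, 227) - (230546 + 2163178) = 2519/4 - (230546 + 2163178) = 2519/4 - 1*2393724 = 2519/4 - 2393724 = -9572377/4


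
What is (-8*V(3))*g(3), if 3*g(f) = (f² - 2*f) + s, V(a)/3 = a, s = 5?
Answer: -192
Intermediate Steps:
V(a) = 3*a
g(f) = 5/3 - 2*f/3 + f²/3 (g(f) = ((f² - 2*f) + 5)/3 = (5 + f² - 2*f)/3 = 5/3 - 2*f/3 + f²/3)
(-8*V(3))*g(3) = (-24*3)*(5/3 - ⅔*3 + (⅓)*3²) = (-8*9)*(5/3 - 2 + (⅓)*9) = -72*(5/3 - 2 + 3) = -72*8/3 = -192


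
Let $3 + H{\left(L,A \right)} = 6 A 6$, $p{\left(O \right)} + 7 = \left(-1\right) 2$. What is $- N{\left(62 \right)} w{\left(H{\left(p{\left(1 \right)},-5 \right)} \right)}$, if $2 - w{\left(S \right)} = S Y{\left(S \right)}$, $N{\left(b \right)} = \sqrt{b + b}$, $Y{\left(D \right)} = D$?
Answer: $66974 \sqrt{31} \approx 3.729 \cdot 10^{5}$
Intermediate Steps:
$p{\left(O \right)} = -9$ ($p{\left(O \right)} = -7 - 2 = -9$)
$N{\left(b \right)} = \sqrt{2} \sqrt{b}$ ($N{\left(b \right)} = \sqrt{2 b} = \sqrt{2} \sqrt{b}$)
$H{\left(L,A \right)} = -3 + 36 A$ ($H{\left(L,A \right)} = -3 + 6 A 6 = -3 + 36 A$)
$w{\left(S \right)} = 2 - S^{2}$ ($w{\left(S \right)} = 2 - S S = 2 - S^{2}$)
$- N{\left(62 \right)} w{\left(H{\left(p{\left(1 \right)},-5 \right)} \right)} = - \sqrt{2} \sqrt{62} \left(2 - \left(-3 + 36 \left(-5\right)\right)^{2}\right) = - 2 \sqrt{31} \left(2 - \left(-3 - 180\right)^{2}\right) = - 2 \sqrt{31} \left(2 - \left(-183\right)^{2}\right) = - 2 \sqrt{31} \left(2 - 33489\right) = - 2 \sqrt{31} \left(-33487\right) = 66974 \sqrt{31}$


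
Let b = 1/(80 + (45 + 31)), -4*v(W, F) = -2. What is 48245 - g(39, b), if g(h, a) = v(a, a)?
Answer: 96489/2 ≈ 48245.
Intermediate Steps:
v(W, F) = 1/2 (v(W, F) = -1/4*(-2) = 1/2)
b = 1/156 (b = 1/(80 + 76) = 1/156 ≈ 0.0064103)
g(h, a) = 1/2
48245 - g(39, b) = 48245 - 1*1/2 = 48245 - 1/2 = 96489/2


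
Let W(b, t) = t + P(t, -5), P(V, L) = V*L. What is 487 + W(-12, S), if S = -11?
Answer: 531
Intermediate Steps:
P(V, L) = L*V
W(b, t) = -4*t (W(b, t) = t - 5*t = -4*t)
487 + W(-12, S) = 487 - 4*(-11) = 487 + 44 = 531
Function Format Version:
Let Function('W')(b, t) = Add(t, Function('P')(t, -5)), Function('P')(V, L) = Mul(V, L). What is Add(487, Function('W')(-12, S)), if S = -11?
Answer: 531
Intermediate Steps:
Function('P')(V, L) = Mul(L, V)
Function('W')(b, t) = Mul(-4, t) (Function('W')(b, t) = Add(t, Mul(-5, t)) = Mul(-4, t))
Add(487, Function('W')(-12, S)) = Add(487, Mul(-4, -11)) = Add(487, 44) = 531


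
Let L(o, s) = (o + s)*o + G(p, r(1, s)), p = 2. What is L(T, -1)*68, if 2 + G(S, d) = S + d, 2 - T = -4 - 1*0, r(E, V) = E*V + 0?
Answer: 1972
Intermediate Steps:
r(E, V) = E*V
T = 6 (T = 2 - (-4 - 1*0) = 2 - (-4 + 0) = 2 - 1*(-4) = 2 + 4 = 6)
G(S, d) = -2 + S + d (G(S, d) = -2 + (S + d) = -2 + S + d)
L(o, s) = s + o*(o + s) (L(o, s) = (o + s)*o + (-2 + 2 + 1*s) = o*(o + s) + (-2 + 2 + s) = o*(o + s) + s = s + o*(o + s))
L(T, -1)*68 = (-1 + 6² + 6*(-1))*68 = (-1 + 36 - 6)*68 = 29*68 = 1972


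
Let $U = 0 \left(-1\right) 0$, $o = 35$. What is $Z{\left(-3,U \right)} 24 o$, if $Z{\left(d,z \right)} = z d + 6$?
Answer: $5040$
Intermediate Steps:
$U = 0$ ($U = 0 \cdot 0 = 0$)
$Z{\left(d,z \right)} = 6 + d z$ ($Z{\left(d,z \right)} = d z + 6 = 6 + d z$)
$Z{\left(-3,U \right)} 24 o = \left(6 - 0\right) 24 \cdot 35 = \left(6 + 0\right) 24 \cdot 35 = 6 \cdot 24 \cdot 35 = 144 \cdot 35 = 5040$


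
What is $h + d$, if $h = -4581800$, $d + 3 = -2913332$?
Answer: $-7495135$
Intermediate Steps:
$d = -2913335$ ($d = -3 - 2913332 = -2913335$)
$h + d = -4581800 - 2913335 = -7495135$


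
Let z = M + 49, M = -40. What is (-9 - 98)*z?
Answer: -963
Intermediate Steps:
z = 9 (z = -40 + 49 = 9)
(-9 - 98)*z = (-9 - 98)*9 = -107*9 = -963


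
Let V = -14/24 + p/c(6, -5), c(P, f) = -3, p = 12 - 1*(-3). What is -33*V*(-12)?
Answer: -2211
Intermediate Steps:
p = 15 (p = 12 + 3 = 15)
V = -67/12 (V = -14/24 + 15/(-3) = -14*1/24 + 15*(-1/3) = -7/12 - 5 = -67/12 ≈ -5.5833)
-33*V*(-12) = -33*(-67/12)*(-12) = (737/4)*(-12) = -2211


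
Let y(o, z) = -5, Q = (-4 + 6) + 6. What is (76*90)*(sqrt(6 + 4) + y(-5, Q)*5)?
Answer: -171000 + 6840*sqrt(10) ≈ -1.4937e+5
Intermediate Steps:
Q = 8 (Q = 2 + 6 = 8)
(76*90)*(sqrt(6 + 4) + y(-5, Q)*5) = (76*90)*(sqrt(6 + 4) - 5*5) = 6840*(sqrt(10) - 25) = 6840*(-25 + sqrt(10)) = -171000 + 6840*sqrt(10)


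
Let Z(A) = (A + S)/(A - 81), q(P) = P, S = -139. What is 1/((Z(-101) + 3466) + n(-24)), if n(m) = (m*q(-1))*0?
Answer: 91/315526 ≈ 0.00028841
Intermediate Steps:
n(m) = 0 (n(m) = (m*(-1))*0 = -m*0 = 0)
Z(A) = (-139 + A)/(-81 + A) (Z(A) = (A - 139)/(A - 81) = (-139 + A)/(-81 + A))
1/((Z(-101) + 3466) + n(-24)) = 1/(((-139 - 101)/(-81 - 101) + 3466) + 0) = 1/((-240/(-182) + 3466) + 0) = 1/((-1/182*(-240) + 3466) + 0) = 1/((120/91 + 3466) + 0) = 1/(315526/91 + 0) = 1/(315526/91) = 91/315526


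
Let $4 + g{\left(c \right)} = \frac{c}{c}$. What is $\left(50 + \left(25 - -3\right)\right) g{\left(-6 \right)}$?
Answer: $-234$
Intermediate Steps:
$g{\left(c \right)} = -3$ ($g{\left(c \right)} = -4 + \frac{c}{c} = -4 + 1 = -3$)
$\left(50 + \left(25 - -3\right)\right) g{\left(-6 \right)} = \left(50 + \left(25 - -3\right)\right) \left(-3\right) = \left(50 + \left(25 + 3\right)\right) \left(-3\right) = \left(50 + 28\right) \left(-3\right) = 78 \left(-3\right) = -234$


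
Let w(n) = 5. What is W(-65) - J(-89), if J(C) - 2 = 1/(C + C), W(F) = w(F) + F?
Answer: -11035/178 ≈ -61.994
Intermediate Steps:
W(F) = 5 + F
J(C) = 2 + 1/(2*C) (J(C) = 2 + 1/(C + C) = 2 + 1/(2*C))
W(-65) - J(-89) = (5 - 65) - (2 + (½)/(-89)) = -60 - (2 + (½)*(-1/89)) = -60 - (2 - 1/178) = -60 - 1*355/178 = -60 - 355/178 = -11035/178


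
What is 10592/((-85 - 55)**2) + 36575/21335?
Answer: 11785629/5227075 ≈ 2.2547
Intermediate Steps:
10592/((-85 - 55)**2) + 36575/21335 = 10592/((-140)**2) + 36575*(1/21335) = 10592/19600 + 7315/4267 = 10592*(1/19600) + 7315/4267 = 662/1225 + 7315/4267 = 11785629/5227075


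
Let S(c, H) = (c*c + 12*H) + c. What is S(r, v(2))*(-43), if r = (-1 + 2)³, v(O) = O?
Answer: -1118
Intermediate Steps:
r = 1 (r = 1³ = 1)
S(c, H) = c + c² + 12*H (S(c, H) = (c² + 12*H) + c = c + c² + 12*H)
S(r, v(2))*(-43) = (1 + 1² + 12*2)*(-43) = (1 + 1 + 24)*(-43) = 26*(-43) = -1118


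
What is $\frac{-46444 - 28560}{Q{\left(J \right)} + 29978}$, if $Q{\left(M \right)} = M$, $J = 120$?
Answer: $- \frac{37502}{15049} \approx -2.492$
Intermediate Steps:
$\frac{-46444 - 28560}{Q{\left(J \right)} + 29978} = \frac{-46444 - 28560}{120 + 29978} = - \frac{75004}{30098} = \left(-75004\right) \frac{1}{30098} = - \frac{37502}{15049}$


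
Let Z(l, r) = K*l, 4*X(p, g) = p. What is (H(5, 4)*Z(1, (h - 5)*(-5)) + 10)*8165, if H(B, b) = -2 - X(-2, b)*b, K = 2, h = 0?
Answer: 81650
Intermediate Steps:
X(p, g) = p/4
Z(l, r) = 2*l
H(B, b) = -2 + b/2 (H(B, b) = -2 - (1/4)*(-2)*b = -2 - (-1)*b/2 = -2 + b/2)
(H(5, 4)*Z(1, (h - 5)*(-5)) + 10)*8165 = ((-2 + (1/2)*4)*(2*1) + 10)*8165 = ((-2 + 2)*2 + 10)*8165 = (0*2 + 10)*8165 = (0 + 10)*8165 = 10*8165 = 81650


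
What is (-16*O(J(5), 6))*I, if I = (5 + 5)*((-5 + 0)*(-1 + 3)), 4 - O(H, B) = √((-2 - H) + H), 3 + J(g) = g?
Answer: 6400 - 1600*I*√2 ≈ 6400.0 - 2262.7*I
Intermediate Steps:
J(g) = -3 + g
O(H, B) = 4 - I*√2 (O(H, B) = 4 - √((-2 - H) + H) = 4 - √(-2) = 4 - I*√2)
I = -100 (I = 10*(-5*2) = 10*(-10) = -100)
(-16*O(J(5), 6))*I = -16*(4 - I*√2)*(-100) = (-64 + 16*I*√2)*(-100) = 6400 - 1600*I*√2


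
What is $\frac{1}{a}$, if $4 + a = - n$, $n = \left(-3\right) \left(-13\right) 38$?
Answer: $- \frac{1}{1486} \approx -0.00067295$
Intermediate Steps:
$n = 1482$ ($n = 39 \cdot 38 = 1482$)
$a = -1486$ ($a = -4 - 1482 = -1486$)
$\frac{1}{a} = \frac{1}{-1486} = - \frac{1}{1486}$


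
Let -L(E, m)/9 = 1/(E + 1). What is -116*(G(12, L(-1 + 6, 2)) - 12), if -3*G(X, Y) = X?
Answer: 1856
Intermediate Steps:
L(E, m) = -9/(1 + E) (L(E, m) = -9/(E + 1) = -9/(1 + E))
G(X, Y) = -X/3
-116*(G(12, L(-1 + 6, 2)) - 12) = -116*(-1/3*12 - 12) = -116*(-4 - 12) = -116*(-16) = 1856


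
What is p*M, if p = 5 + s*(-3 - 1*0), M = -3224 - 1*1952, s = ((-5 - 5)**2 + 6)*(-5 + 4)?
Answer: -1671848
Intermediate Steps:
s = -106 (s = ((-10)**2 + 6)*(-1) = (100 + 6)*(-1) = 106*(-1) = -106)
M = -5176 (M = -3224 - 1952 = -5176)
p = 323 (p = 5 - 106*(-3 - 1*0) = 5 - 106*(-3 + 0) = 5 - 106*(-3) = 5 + 318 = 323)
p*M = 323*(-5176) = -1671848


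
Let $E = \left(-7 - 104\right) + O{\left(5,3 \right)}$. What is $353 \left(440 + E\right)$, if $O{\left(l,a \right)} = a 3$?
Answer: $119314$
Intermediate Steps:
$O{\left(l,a \right)} = 3 a$
$E = -102$ ($E = \left(-7 - 104\right) + 3 \cdot 3 = -111 + 9 = -102$)
$353 \left(440 + E\right) = 353 \left(440 - 102\right) = 353 \cdot 338 = 119314$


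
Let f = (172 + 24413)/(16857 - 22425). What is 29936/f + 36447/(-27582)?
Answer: -510929380959/75344830 ≈ -6781.2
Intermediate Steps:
f = -8195/1856 (f = 24585/(-5568) = 24585*(-1/5568) = -8195/1856 ≈ -4.4154)
29936/f + 36447/(-27582) = 29936/(-8195/1856) + 36447/(-27582) = 29936*(-1856/8195) + 36447*(-1/27582) = -55561216/8195 - 12149/9194 = -510929380959/75344830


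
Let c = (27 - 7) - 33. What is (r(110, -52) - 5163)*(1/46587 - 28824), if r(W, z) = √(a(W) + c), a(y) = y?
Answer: 2310999565327/15529 - 1342823687*√97/46587 ≈ 1.4853e+8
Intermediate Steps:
c = -13 (c = 20 - 33 = -13)
r(W, z) = √(-13 + W) (r(W, z) = √(W - 13) = √(-13 + W))
(r(110, -52) - 5163)*(1/46587 - 28824) = (√(-13 + 110) - 5163)*(1/46587 - 28824) = (√97 - 5163)*(1/46587 - 28824) = (-5163 + √97)*(-1342823687/46587) = 2310999565327/15529 - 1342823687*√97/46587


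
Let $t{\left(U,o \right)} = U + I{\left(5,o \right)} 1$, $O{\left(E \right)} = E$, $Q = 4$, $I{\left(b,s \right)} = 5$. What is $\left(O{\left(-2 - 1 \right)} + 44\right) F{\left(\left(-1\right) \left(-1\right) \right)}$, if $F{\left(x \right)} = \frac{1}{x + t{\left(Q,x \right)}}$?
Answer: $\frac{41}{10} \approx 4.1$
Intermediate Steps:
$t{\left(U,o \right)} = 5 + U$ ($t{\left(U,o \right)} = U + 5 \cdot 1 = U + 5 = 5 + U$)
$F{\left(x \right)} = \frac{1}{9 + x}$ ($F{\left(x \right)} = \frac{1}{x + \left(5 + 4\right)} = \frac{1}{x + 9} = \frac{1}{9 + x}$)
$\left(O{\left(-2 - 1 \right)} + 44\right) F{\left(\left(-1\right) \left(-1\right) \right)} = \frac{\left(-2 - 1\right) + 44}{9 - -1} = \frac{\left(-2 - 1\right) + 44}{9 + 1} = \frac{-3 + 44}{10} = 41 \cdot \frac{1}{10} = \frac{41}{10}$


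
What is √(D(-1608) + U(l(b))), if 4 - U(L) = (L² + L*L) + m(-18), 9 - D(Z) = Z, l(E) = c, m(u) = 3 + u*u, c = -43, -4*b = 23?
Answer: 2*I*√601 ≈ 49.031*I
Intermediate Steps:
b = -23/4 (b = -¼*23 = -23/4 ≈ -5.7500)
m(u) = 3 + u²
l(E) = -43
D(Z) = 9 - Z
U(L) = -323 - 2*L² (U(L) = 4 - ((L² + L*L) + (3 + (-18)²)) = 4 - ((L² + L²) + (3 + 324)) = 4 - (2*L² + 327) = 4 - (327 + 2*L²) = 4 + (-327 - 2*L²) = -323 - 2*L²)
√(D(-1608) + U(l(b))) = √((9 - 1*(-1608)) + (-323 - 2*(-43)²)) = √((9 + 1608) + (-323 - 2*1849)) = √(1617 + (-323 - 3698)) = √(1617 - 4021) = √(-2404) = 2*I*√601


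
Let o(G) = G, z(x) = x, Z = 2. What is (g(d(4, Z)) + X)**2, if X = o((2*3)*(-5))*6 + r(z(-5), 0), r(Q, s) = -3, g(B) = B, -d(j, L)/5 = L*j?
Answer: 49729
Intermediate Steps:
d(j, L) = -5*L*j
X = -183 (X = ((2*3)*(-5))*6 - 3 = (6*(-5))*6 - 3 = -30*6 - 3 = -180 - 3 = -183)
(g(d(4, Z)) + X)**2 = (-5*2*4 - 183)**2 = (-40 - 183)**2 = (-223)**2 = 49729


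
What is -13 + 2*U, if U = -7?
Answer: -27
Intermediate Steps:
-13 + 2*U = -13 + 2*(-7) = -13 - 14 = -27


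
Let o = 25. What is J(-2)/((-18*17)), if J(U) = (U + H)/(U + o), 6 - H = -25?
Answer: -29/7038 ≈ -0.0041205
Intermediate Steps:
H = 31 (H = 6 - 1*(-25) = 6 + 25 = 31)
J(U) = (31 + U)/(25 + U) (J(U) = (U + 31)/(U + 25) = (31 + U)/(25 + U))
J(-2)/((-18*17)) = ((31 - 2)/(25 - 2))/((-18*17)) = (29/23)/(-306) = ((1/23)*29)*(-1/306) = (29/23)*(-1/306) = -29/7038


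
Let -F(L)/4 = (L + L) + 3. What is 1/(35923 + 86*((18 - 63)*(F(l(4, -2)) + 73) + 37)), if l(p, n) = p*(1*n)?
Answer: -1/444645 ≈ -2.2490e-6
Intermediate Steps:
l(p, n) = n*p (l(p, n) = p*n = n*p)
F(L) = -12 - 8*L (F(L) = -4*((L + L) + 3) = -4*(2*L + 3) = -4*(3 + 2*L) = -12 - 8*L)
1/(35923 + 86*((18 - 63)*(F(l(4, -2)) + 73) + 37)) = 1/(35923 + 86*((18 - 63)*((-12 - (-16)*4) + 73) + 37)) = 1/(35923 + 86*(-45*((-12 - 8*(-8)) + 73) + 37)) = 1/(35923 + 86*(-45*((-12 + 64) + 73) + 37)) = 1/(35923 + 86*(-45*(52 + 73) + 37)) = 1/(35923 + 86*(-45*125 + 37)) = 1/(35923 + 86*(-5625 + 37)) = 1/(35923 + 86*(-5588)) = 1/(35923 - 480568) = 1/(-444645) = -1/444645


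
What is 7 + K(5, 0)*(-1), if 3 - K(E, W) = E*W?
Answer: 4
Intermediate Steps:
K(E, W) = 3 - E*W
7 + K(5, 0)*(-1) = 7 + (3 - 1*5*0)*(-1) = 7 + (3 + 0)*(-1) = 7 + 3*(-1) = 7 - 3 = 4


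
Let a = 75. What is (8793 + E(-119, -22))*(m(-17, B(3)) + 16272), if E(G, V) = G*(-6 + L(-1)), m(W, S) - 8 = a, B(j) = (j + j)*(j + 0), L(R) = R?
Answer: 157433230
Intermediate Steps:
B(j) = 2*j² (B(j) = (2*j)*j = 2*j²)
m(W, S) = 83 (m(W, S) = 8 + 75 = 83)
E(G, V) = -7*G (E(G, V) = G*(-6 - 1) = G*(-7) = -7*G)
(8793 + E(-119, -22))*(m(-17, B(3)) + 16272) = (8793 - 7*(-119))*(83 + 16272) = (8793 + 833)*16355 = 9626*16355 = 157433230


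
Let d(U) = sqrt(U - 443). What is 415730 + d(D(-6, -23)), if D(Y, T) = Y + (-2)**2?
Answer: 415730 + I*sqrt(445) ≈ 4.1573e+5 + 21.095*I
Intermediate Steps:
D(Y, T) = 4 + Y (D(Y, T) = Y + 4 = 4 + Y)
d(U) = sqrt(-443 + U)
415730 + d(D(-6, -23)) = 415730 + sqrt(-443 + (4 - 6)) = 415730 + sqrt(-443 - 2) = 415730 + sqrt(-445) = 415730 + I*sqrt(445)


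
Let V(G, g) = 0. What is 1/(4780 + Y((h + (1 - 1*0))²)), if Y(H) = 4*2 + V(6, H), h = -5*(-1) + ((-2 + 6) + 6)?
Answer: 1/4788 ≈ 0.00020886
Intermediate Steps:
h = 15 (h = 5 + (4 + 6) = 5 + 10 = 15)
Y(H) = 8 (Y(H) = 4*2 + 0 = 8 + 0 = 8)
1/(4780 + Y((h + (1 - 1*0))²)) = 1/(4780 + 8) = 1/4788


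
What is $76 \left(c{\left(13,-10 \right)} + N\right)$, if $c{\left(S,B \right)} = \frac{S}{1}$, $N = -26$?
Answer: $-988$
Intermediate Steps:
$c{\left(S,B \right)} = S$ ($c{\left(S,B \right)} = S 1 = S$)
$76 \left(c{\left(13,-10 \right)} + N\right) = 76 \left(13 - 26\right) = 76 \left(-13\right) = -988$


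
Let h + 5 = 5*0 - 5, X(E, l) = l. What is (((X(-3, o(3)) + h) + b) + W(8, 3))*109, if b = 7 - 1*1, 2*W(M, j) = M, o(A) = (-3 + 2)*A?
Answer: -327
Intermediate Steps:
o(A) = -A
W(M, j) = M/2
h = -10 (h = -5 + (5*0 - 5) = -5 + (0 - 5) = -5 - 5 = -10)
b = 6 (b = 7 - 1 = 6)
(((X(-3, o(3)) + h) + b) + W(8, 3))*109 = (((-1*3 - 10) + 6) + (1/2)*8)*109 = (((-3 - 10) + 6) + 4)*109 = ((-13 + 6) + 4)*109 = (-7 + 4)*109 = -3*109 = -327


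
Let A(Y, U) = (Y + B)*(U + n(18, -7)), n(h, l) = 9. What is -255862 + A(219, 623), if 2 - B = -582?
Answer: 251634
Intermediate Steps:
B = 584 (B = 2 - 1*(-582) = 2 + 582 = 584)
A(Y, U) = (9 + U)*(584 + Y) (A(Y, U) = (Y + 584)*(U + 9) = (584 + Y)*(9 + U) = (9 + U)*(584 + Y))
-255862 + A(219, 623) = -255862 + (5256 + 9*219 + 584*623 + 623*219) = -255862 + (5256 + 1971 + 363832 + 136437) = -255862 + 507496 = 251634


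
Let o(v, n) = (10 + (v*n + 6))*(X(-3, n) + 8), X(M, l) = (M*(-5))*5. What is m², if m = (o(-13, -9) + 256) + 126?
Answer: 130439241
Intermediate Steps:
X(M, l) = -25*M (X(M, l) = -5*M*5 = -25*M)
o(v, n) = 1328 + 83*n*v (o(v, n) = (10 + (v*n + 6))*(-25*(-3) + 8) = (10 + (n*v + 6))*(75 + 8) = (10 + (6 + n*v))*83 = (16 + n*v)*83 = 1328 + 83*n*v)
m = 11421 (m = ((1328 + 83*(-9)*(-13)) + 256) + 126 = ((1328 + 9711) + 256) + 126 = (11039 + 256) + 126 = 11295 + 126 = 11421)
m² = 11421² = 130439241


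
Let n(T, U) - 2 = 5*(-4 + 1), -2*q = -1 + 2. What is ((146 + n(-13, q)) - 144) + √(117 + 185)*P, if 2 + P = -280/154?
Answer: -11 - 42*√302/11 ≈ -77.353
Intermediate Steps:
q = -½ (q = -(-1 + 2)/2 = -½*1 = -½ ≈ -0.50000)
P = -42/11 (P = -2 - 280/154 = -2 - 280*1/154 = -2 - 20/11 = -42/11 ≈ -3.8182)
n(T, U) = -13 (n(T, U) = 2 + 5*(-4 + 1) = 2 + 5*(-3) = 2 - 15 = -13)
((146 + n(-13, q)) - 144) + √(117 + 185)*P = ((146 - 13) - 144) + √(117 + 185)*(-42/11) = (133 - 144) + √302*(-42/11) = -11 - 42*√302/11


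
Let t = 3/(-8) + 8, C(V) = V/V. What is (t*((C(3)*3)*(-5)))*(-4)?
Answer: 915/2 ≈ 457.50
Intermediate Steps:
C(V) = 1
t = 61/8 (t = 3*(-⅛) + 8 = -3/8 + 8 = 61/8 ≈ 7.6250)
(t*((C(3)*3)*(-5)))*(-4) = (61*((1*3)*(-5))/8)*(-4) = (61*(3*(-5))/8)*(-4) = ((61/8)*(-15))*(-4) = -915/8*(-4) = 915/2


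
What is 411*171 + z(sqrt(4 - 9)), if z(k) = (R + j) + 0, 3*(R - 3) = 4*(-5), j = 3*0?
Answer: 210832/3 ≈ 70277.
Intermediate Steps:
j = 0
R = -11/3 (R = 3 + (4*(-5))/3 = 3 + (1/3)*(-20) = 3 - 20/3 = -11/3 ≈ -3.6667)
z(k) = -11/3 (z(k) = (-11/3 + 0) + 0 = -11/3 + 0 = -11/3)
411*171 + z(sqrt(4 - 9)) = 411*171 - 11/3 = 70281 - 11/3 = 210832/3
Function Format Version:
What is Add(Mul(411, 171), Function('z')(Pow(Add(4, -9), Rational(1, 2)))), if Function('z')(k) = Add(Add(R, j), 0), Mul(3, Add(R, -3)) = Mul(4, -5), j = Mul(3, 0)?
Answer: Rational(210832, 3) ≈ 70277.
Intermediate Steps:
j = 0
R = Rational(-11, 3) (R = Add(3, Mul(Rational(1, 3), Mul(4, -5))) = Add(3, Mul(Rational(1, 3), -20)) = Add(3, Rational(-20, 3)) = Rational(-11, 3) ≈ -3.6667)
Function('z')(k) = Rational(-11, 3) (Function('z')(k) = Add(Add(Rational(-11, 3), 0), 0) = Add(Rational(-11, 3), 0) = Rational(-11, 3))
Add(Mul(411, 171), Function('z')(Pow(Add(4, -9), Rational(1, 2)))) = Add(Mul(411, 171), Rational(-11, 3)) = Add(70281, Rational(-11, 3)) = Rational(210832, 3)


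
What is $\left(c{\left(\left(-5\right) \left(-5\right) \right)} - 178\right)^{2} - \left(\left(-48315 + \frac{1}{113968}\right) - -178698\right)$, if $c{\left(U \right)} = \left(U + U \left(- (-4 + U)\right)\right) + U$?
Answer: $\frac{33737491167}{113968} \approx 2.9603 \cdot 10^{5}$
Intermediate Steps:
$c{\left(U \right)} = 2 U + U \left(4 - U\right)$ ($c{\left(U \right)} = \left(U + U \left(4 - U\right)\right) + U = 2 U + U \left(4 - U\right)$)
$\left(c{\left(\left(-5\right) \left(-5\right) \right)} - 178\right)^{2} - \left(\left(-48315 + \frac{1}{113968}\right) - -178698\right) = \left(\left(-5\right) \left(-5\right) \left(6 - \left(-5\right) \left(-5\right)\right) - 178\right)^{2} - \left(\left(-48315 + \frac{1}{113968}\right) - -178698\right) = \left(25 \left(6 - 25\right) - 178\right)^{2} - \left(\left(-48315 + \frac{1}{113968}\right) + 178698\right) = \left(25 \left(6 - 25\right) - 178\right)^{2} - \left(- \frac{5506363919}{113968} + 178698\right) = \left(25 \left(-19\right) - 178\right)^{2} - \frac{14859489745}{113968} = \left(-475 - 178\right)^{2} - \frac{14859489745}{113968} = \left(-653\right)^{2} - \frac{14859489745}{113968} = 426409 - \frac{14859489745}{113968} = \frac{33737491167}{113968}$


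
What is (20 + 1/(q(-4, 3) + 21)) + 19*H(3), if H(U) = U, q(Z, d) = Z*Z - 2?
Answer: 2696/35 ≈ 77.029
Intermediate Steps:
q(Z, d) = -2 + Z² (q(Z, d) = Z² - 2 = -2 + Z²)
(20 + 1/(q(-4, 3) + 21)) + 19*H(3) = (20 + 1/((-2 + (-4)²) + 21)) + 19*3 = (20 + 1/((-2 + 16) + 21)) + 57 = (20 + 1/(14 + 21)) + 57 = (20 + 1/35) + 57 = 701/35 + 57 = 2696/35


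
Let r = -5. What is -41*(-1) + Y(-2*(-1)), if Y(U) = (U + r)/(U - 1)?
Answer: 38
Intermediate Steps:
Y(U) = (-5 + U)/(-1 + U) (Y(U) = (U - 5)/(U - 1) = (-5 + U)/(-1 + U))
-41*(-1) + Y(-2*(-1)) = -41*(-1) + (-5 - 2*(-1))/(-1 - 2*(-1)) = 41 + (-5 + 2)/(-1 + 2) = 41 - 3/1 = 41 + 1*(-3) = 41 - 3 = 38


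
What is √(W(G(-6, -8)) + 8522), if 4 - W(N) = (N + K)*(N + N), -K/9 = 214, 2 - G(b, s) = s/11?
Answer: √2301006/11 ≈ 137.90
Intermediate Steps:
G(b, s) = 2 - s/11
K = -1926 (K = -9*214 = -1926)
W(N) = 4 - 2*N*(-1926 + N) (W(N) = 4 - (N - 1926)*(N + N) = 4 - (-1926 + N)*2*N = 4 - 2*N*(-1926 + N))
√(W(G(-6, -8)) + 8522) = √((4 - 2*(2 - 1/11*(-8))² + 3852*(2 - 1/11*(-8))) + 8522) = √((4 - 2*(2 + 8/11)² + 3852*(2 + 8/11)) + 8522) = √((4 - 2*(30/11)² + 3852*(30/11)) + 8522) = √((4 - 2*900/121 + 115560/11) + 8522) = √((4 - 1800/121 + 115560/11) + 8522) = √(1269844/121 + 8522) = √(2301006/121) = √2301006/11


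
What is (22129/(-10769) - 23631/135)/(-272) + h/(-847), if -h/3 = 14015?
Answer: 23201451863/461343960 ≈ 50.291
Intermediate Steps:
h = -42045 (h = -3*14015 = -42045)
(22129/(-10769) - 23631/135)/(-272) + h/(-847) = (22129/(-10769) - 23631/135)/(-272) - 42045/(-847) = (22129*(-1/10769) - 23631*1/135)*(-1/272) - 42045*(-1/847) = (-22129/10769 - 7877/45)*(-1/272) + 42045/847 = -85823218/484605*(-1/272) + 42045/847 = 42911609/65906280 + 42045/847 = 23201451863/461343960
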